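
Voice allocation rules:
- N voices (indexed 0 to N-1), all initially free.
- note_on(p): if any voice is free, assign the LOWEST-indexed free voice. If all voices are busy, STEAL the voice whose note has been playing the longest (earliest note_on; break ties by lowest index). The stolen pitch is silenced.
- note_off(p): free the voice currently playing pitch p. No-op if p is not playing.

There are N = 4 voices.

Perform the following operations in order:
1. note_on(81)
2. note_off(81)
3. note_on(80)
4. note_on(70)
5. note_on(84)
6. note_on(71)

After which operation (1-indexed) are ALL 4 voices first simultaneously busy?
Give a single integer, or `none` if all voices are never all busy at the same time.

Answer: 6

Derivation:
Op 1: note_on(81): voice 0 is free -> assigned | voices=[81 - - -]
Op 2: note_off(81): free voice 0 | voices=[- - - -]
Op 3: note_on(80): voice 0 is free -> assigned | voices=[80 - - -]
Op 4: note_on(70): voice 1 is free -> assigned | voices=[80 70 - -]
Op 5: note_on(84): voice 2 is free -> assigned | voices=[80 70 84 -]
Op 6: note_on(71): voice 3 is free -> assigned | voices=[80 70 84 71]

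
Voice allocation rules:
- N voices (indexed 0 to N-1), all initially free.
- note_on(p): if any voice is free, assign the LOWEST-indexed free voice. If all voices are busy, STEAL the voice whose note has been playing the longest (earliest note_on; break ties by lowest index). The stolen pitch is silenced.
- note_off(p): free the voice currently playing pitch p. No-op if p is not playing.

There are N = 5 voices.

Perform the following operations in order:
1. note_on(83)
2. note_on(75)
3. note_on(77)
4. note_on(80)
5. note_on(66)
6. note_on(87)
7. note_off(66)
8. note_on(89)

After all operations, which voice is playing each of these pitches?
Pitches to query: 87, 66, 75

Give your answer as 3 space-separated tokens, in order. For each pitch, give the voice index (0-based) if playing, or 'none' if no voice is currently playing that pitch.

Op 1: note_on(83): voice 0 is free -> assigned | voices=[83 - - - -]
Op 2: note_on(75): voice 1 is free -> assigned | voices=[83 75 - - -]
Op 3: note_on(77): voice 2 is free -> assigned | voices=[83 75 77 - -]
Op 4: note_on(80): voice 3 is free -> assigned | voices=[83 75 77 80 -]
Op 5: note_on(66): voice 4 is free -> assigned | voices=[83 75 77 80 66]
Op 6: note_on(87): all voices busy, STEAL voice 0 (pitch 83, oldest) -> assign | voices=[87 75 77 80 66]
Op 7: note_off(66): free voice 4 | voices=[87 75 77 80 -]
Op 8: note_on(89): voice 4 is free -> assigned | voices=[87 75 77 80 89]

Answer: 0 none 1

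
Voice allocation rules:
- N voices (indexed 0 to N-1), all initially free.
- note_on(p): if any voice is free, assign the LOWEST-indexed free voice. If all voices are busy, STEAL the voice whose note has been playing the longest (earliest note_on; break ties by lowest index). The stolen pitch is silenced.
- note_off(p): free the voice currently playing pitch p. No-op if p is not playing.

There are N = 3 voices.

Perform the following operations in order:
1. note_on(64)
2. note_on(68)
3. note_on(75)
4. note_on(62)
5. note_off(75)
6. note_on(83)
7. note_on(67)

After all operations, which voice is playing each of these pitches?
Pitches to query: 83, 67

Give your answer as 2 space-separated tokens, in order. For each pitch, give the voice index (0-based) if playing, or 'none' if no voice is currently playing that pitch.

Op 1: note_on(64): voice 0 is free -> assigned | voices=[64 - -]
Op 2: note_on(68): voice 1 is free -> assigned | voices=[64 68 -]
Op 3: note_on(75): voice 2 is free -> assigned | voices=[64 68 75]
Op 4: note_on(62): all voices busy, STEAL voice 0 (pitch 64, oldest) -> assign | voices=[62 68 75]
Op 5: note_off(75): free voice 2 | voices=[62 68 -]
Op 6: note_on(83): voice 2 is free -> assigned | voices=[62 68 83]
Op 7: note_on(67): all voices busy, STEAL voice 1 (pitch 68, oldest) -> assign | voices=[62 67 83]

Answer: 2 1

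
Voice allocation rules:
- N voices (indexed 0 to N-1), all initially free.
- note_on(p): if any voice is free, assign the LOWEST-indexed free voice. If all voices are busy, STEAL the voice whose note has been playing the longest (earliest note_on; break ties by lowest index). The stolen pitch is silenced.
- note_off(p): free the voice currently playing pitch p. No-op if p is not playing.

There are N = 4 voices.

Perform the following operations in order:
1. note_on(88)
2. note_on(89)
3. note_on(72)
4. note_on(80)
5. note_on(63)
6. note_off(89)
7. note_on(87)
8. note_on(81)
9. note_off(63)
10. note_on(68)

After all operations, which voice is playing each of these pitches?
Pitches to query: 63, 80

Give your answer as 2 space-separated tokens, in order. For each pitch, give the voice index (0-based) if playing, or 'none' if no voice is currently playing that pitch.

Answer: none 3

Derivation:
Op 1: note_on(88): voice 0 is free -> assigned | voices=[88 - - -]
Op 2: note_on(89): voice 1 is free -> assigned | voices=[88 89 - -]
Op 3: note_on(72): voice 2 is free -> assigned | voices=[88 89 72 -]
Op 4: note_on(80): voice 3 is free -> assigned | voices=[88 89 72 80]
Op 5: note_on(63): all voices busy, STEAL voice 0 (pitch 88, oldest) -> assign | voices=[63 89 72 80]
Op 6: note_off(89): free voice 1 | voices=[63 - 72 80]
Op 7: note_on(87): voice 1 is free -> assigned | voices=[63 87 72 80]
Op 8: note_on(81): all voices busy, STEAL voice 2 (pitch 72, oldest) -> assign | voices=[63 87 81 80]
Op 9: note_off(63): free voice 0 | voices=[- 87 81 80]
Op 10: note_on(68): voice 0 is free -> assigned | voices=[68 87 81 80]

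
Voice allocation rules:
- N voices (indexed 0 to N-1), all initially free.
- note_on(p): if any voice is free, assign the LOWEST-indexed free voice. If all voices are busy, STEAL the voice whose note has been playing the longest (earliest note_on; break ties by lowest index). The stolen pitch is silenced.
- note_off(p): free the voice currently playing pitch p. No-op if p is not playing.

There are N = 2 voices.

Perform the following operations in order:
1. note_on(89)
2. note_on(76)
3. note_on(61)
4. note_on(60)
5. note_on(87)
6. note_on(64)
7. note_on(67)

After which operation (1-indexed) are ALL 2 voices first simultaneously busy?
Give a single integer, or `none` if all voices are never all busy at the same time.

Op 1: note_on(89): voice 0 is free -> assigned | voices=[89 -]
Op 2: note_on(76): voice 1 is free -> assigned | voices=[89 76]
Op 3: note_on(61): all voices busy, STEAL voice 0 (pitch 89, oldest) -> assign | voices=[61 76]
Op 4: note_on(60): all voices busy, STEAL voice 1 (pitch 76, oldest) -> assign | voices=[61 60]
Op 5: note_on(87): all voices busy, STEAL voice 0 (pitch 61, oldest) -> assign | voices=[87 60]
Op 6: note_on(64): all voices busy, STEAL voice 1 (pitch 60, oldest) -> assign | voices=[87 64]
Op 7: note_on(67): all voices busy, STEAL voice 0 (pitch 87, oldest) -> assign | voices=[67 64]

Answer: 2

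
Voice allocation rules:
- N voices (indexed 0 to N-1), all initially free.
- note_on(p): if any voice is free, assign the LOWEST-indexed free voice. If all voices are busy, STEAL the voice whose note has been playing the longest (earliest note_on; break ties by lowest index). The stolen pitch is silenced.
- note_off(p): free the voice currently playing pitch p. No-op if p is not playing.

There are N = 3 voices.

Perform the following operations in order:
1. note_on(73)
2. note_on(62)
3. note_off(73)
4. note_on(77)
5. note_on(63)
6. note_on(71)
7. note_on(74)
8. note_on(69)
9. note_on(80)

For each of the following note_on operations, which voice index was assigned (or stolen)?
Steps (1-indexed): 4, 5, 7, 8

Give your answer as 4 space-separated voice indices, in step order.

Op 1: note_on(73): voice 0 is free -> assigned | voices=[73 - -]
Op 2: note_on(62): voice 1 is free -> assigned | voices=[73 62 -]
Op 3: note_off(73): free voice 0 | voices=[- 62 -]
Op 4: note_on(77): voice 0 is free -> assigned | voices=[77 62 -]
Op 5: note_on(63): voice 2 is free -> assigned | voices=[77 62 63]
Op 6: note_on(71): all voices busy, STEAL voice 1 (pitch 62, oldest) -> assign | voices=[77 71 63]
Op 7: note_on(74): all voices busy, STEAL voice 0 (pitch 77, oldest) -> assign | voices=[74 71 63]
Op 8: note_on(69): all voices busy, STEAL voice 2 (pitch 63, oldest) -> assign | voices=[74 71 69]
Op 9: note_on(80): all voices busy, STEAL voice 1 (pitch 71, oldest) -> assign | voices=[74 80 69]

Answer: 0 2 0 2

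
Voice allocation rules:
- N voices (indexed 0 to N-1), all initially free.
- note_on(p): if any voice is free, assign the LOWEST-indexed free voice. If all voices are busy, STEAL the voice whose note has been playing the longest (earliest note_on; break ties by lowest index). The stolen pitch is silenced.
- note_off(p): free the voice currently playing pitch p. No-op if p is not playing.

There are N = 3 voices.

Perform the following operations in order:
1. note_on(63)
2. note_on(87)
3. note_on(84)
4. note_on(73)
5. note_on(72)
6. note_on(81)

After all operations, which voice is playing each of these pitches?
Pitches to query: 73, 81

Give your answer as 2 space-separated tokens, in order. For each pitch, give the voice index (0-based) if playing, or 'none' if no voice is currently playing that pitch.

Op 1: note_on(63): voice 0 is free -> assigned | voices=[63 - -]
Op 2: note_on(87): voice 1 is free -> assigned | voices=[63 87 -]
Op 3: note_on(84): voice 2 is free -> assigned | voices=[63 87 84]
Op 4: note_on(73): all voices busy, STEAL voice 0 (pitch 63, oldest) -> assign | voices=[73 87 84]
Op 5: note_on(72): all voices busy, STEAL voice 1 (pitch 87, oldest) -> assign | voices=[73 72 84]
Op 6: note_on(81): all voices busy, STEAL voice 2 (pitch 84, oldest) -> assign | voices=[73 72 81]

Answer: 0 2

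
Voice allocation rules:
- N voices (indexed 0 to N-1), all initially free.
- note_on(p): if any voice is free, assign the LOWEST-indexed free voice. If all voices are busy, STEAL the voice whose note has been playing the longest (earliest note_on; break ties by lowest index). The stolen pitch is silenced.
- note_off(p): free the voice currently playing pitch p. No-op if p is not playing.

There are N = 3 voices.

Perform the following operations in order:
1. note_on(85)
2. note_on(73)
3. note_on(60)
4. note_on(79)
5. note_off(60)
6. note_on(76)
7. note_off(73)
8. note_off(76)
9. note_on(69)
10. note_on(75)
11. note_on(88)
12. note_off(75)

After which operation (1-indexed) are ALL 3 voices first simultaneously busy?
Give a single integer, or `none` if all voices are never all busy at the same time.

Answer: 3

Derivation:
Op 1: note_on(85): voice 0 is free -> assigned | voices=[85 - -]
Op 2: note_on(73): voice 1 is free -> assigned | voices=[85 73 -]
Op 3: note_on(60): voice 2 is free -> assigned | voices=[85 73 60]
Op 4: note_on(79): all voices busy, STEAL voice 0 (pitch 85, oldest) -> assign | voices=[79 73 60]
Op 5: note_off(60): free voice 2 | voices=[79 73 -]
Op 6: note_on(76): voice 2 is free -> assigned | voices=[79 73 76]
Op 7: note_off(73): free voice 1 | voices=[79 - 76]
Op 8: note_off(76): free voice 2 | voices=[79 - -]
Op 9: note_on(69): voice 1 is free -> assigned | voices=[79 69 -]
Op 10: note_on(75): voice 2 is free -> assigned | voices=[79 69 75]
Op 11: note_on(88): all voices busy, STEAL voice 0 (pitch 79, oldest) -> assign | voices=[88 69 75]
Op 12: note_off(75): free voice 2 | voices=[88 69 -]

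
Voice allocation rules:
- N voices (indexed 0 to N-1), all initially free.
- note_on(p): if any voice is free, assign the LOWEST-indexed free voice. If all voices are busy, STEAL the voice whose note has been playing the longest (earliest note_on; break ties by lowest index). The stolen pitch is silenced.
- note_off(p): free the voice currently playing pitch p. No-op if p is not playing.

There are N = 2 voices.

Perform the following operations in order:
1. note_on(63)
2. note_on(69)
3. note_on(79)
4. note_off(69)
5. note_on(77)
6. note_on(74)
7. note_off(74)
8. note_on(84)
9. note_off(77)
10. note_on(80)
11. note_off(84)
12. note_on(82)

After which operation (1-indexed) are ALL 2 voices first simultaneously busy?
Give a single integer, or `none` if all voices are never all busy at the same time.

Answer: 2

Derivation:
Op 1: note_on(63): voice 0 is free -> assigned | voices=[63 -]
Op 2: note_on(69): voice 1 is free -> assigned | voices=[63 69]
Op 3: note_on(79): all voices busy, STEAL voice 0 (pitch 63, oldest) -> assign | voices=[79 69]
Op 4: note_off(69): free voice 1 | voices=[79 -]
Op 5: note_on(77): voice 1 is free -> assigned | voices=[79 77]
Op 6: note_on(74): all voices busy, STEAL voice 0 (pitch 79, oldest) -> assign | voices=[74 77]
Op 7: note_off(74): free voice 0 | voices=[- 77]
Op 8: note_on(84): voice 0 is free -> assigned | voices=[84 77]
Op 9: note_off(77): free voice 1 | voices=[84 -]
Op 10: note_on(80): voice 1 is free -> assigned | voices=[84 80]
Op 11: note_off(84): free voice 0 | voices=[- 80]
Op 12: note_on(82): voice 0 is free -> assigned | voices=[82 80]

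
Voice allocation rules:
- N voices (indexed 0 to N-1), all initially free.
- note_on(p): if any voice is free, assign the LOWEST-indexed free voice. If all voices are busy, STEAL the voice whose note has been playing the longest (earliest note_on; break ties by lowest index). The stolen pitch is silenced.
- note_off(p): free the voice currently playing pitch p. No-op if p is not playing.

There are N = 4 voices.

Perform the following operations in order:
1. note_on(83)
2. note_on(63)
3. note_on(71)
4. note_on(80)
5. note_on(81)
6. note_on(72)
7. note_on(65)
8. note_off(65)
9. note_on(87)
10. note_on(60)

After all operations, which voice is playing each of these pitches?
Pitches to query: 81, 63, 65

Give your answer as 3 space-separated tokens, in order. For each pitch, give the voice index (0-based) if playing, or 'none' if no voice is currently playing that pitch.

Answer: 0 none none

Derivation:
Op 1: note_on(83): voice 0 is free -> assigned | voices=[83 - - -]
Op 2: note_on(63): voice 1 is free -> assigned | voices=[83 63 - -]
Op 3: note_on(71): voice 2 is free -> assigned | voices=[83 63 71 -]
Op 4: note_on(80): voice 3 is free -> assigned | voices=[83 63 71 80]
Op 5: note_on(81): all voices busy, STEAL voice 0 (pitch 83, oldest) -> assign | voices=[81 63 71 80]
Op 6: note_on(72): all voices busy, STEAL voice 1 (pitch 63, oldest) -> assign | voices=[81 72 71 80]
Op 7: note_on(65): all voices busy, STEAL voice 2 (pitch 71, oldest) -> assign | voices=[81 72 65 80]
Op 8: note_off(65): free voice 2 | voices=[81 72 - 80]
Op 9: note_on(87): voice 2 is free -> assigned | voices=[81 72 87 80]
Op 10: note_on(60): all voices busy, STEAL voice 3 (pitch 80, oldest) -> assign | voices=[81 72 87 60]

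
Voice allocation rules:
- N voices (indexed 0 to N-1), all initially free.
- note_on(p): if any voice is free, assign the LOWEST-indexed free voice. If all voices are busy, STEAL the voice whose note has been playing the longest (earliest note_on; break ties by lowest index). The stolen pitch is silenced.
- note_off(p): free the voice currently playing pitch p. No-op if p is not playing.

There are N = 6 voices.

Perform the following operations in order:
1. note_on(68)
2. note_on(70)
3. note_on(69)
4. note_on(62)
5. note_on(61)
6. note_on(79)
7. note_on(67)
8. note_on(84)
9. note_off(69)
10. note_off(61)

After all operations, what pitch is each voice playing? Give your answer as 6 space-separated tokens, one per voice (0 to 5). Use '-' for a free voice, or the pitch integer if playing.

Op 1: note_on(68): voice 0 is free -> assigned | voices=[68 - - - - -]
Op 2: note_on(70): voice 1 is free -> assigned | voices=[68 70 - - - -]
Op 3: note_on(69): voice 2 is free -> assigned | voices=[68 70 69 - - -]
Op 4: note_on(62): voice 3 is free -> assigned | voices=[68 70 69 62 - -]
Op 5: note_on(61): voice 4 is free -> assigned | voices=[68 70 69 62 61 -]
Op 6: note_on(79): voice 5 is free -> assigned | voices=[68 70 69 62 61 79]
Op 7: note_on(67): all voices busy, STEAL voice 0 (pitch 68, oldest) -> assign | voices=[67 70 69 62 61 79]
Op 8: note_on(84): all voices busy, STEAL voice 1 (pitch 70, oldest) -> assign | voices=[67 84 69 62 61 79]
Op 9: note_off(69): free voice 2 | voices=[67 84 - 62 61 79]
Op 10: note_off(61): free voice 4 | voices=[67 84 - 62 - 79]

Answer: 67 84 - 62 - 79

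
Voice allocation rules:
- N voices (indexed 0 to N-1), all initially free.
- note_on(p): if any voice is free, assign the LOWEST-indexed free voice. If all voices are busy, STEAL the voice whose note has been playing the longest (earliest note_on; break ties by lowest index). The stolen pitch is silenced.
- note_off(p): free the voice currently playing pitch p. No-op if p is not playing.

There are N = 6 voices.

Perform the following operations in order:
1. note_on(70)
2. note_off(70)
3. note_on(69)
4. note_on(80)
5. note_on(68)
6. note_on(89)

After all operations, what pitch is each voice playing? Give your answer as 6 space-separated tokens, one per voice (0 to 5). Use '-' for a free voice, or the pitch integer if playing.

Op 1: note_on(70): voice 0 is free -> assigned | voices=[70 - - - - -]
Op 2: note_off(70): free voice 0 | voices=[- - - - - -]
Op 3: note_on(69): voice 0 is free -> assigned | voices=[69 - - - - -]
Op 4: note_on(80): voice 1 is free -> assigned | voices=[69 80 - - - -]
Op 5: note_on(68): voice 2 is free -> assigned | voices=[69 80 68 - - -]
Op 6: note_on(89): voice 3 is free -> assigned | voices=[69 80 68 89 - -]

Answer: 69 80 68 89 - -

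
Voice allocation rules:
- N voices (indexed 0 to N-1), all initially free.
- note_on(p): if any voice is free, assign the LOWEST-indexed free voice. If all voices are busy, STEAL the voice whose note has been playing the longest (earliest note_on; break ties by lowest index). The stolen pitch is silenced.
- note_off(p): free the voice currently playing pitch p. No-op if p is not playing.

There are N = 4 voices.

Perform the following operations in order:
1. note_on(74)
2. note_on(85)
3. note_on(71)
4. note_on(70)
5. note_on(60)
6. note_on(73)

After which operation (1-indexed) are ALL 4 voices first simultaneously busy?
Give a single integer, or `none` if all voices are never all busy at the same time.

Op 1: note_on(74): voice 0 is free -> assigned | voices=[74 - - -]
Op 2: note_on(85): voice 1 is free -> assigned | voices=[74 85 - -]
Op 3: note_on(71): voice 2 is free -> assigned | voices=[74 85 71 -]
Op 4: note_on(70): voice 3 is free -> assigned | voices=[74 85 71 70]
Op 5: note_on(60): all voices busy, STEAL voice 0 (pitch 74, oldest) -> assign | voices=[60 85 71 70]
Op 6: note_on(73): all voices busy, STEAL voice 1 (pitch 85, oldest) -> assign | voices=[60 73 71 70]

Answer: 4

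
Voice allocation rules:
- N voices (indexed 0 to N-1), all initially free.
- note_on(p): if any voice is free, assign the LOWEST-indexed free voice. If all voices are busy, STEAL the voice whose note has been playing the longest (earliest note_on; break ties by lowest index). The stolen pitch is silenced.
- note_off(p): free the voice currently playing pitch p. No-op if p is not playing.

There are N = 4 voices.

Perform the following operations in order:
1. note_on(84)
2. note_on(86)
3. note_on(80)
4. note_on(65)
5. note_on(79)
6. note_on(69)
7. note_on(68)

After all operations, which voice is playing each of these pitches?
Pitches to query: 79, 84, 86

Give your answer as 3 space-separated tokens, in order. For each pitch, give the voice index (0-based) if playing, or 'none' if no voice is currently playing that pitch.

Op 1: note_on(84): voice 0 is free -> assigned | voices=[84 - - -]
Op 2: note_on(86): voice 1 is free -> assigned | voices=[84 86 - -]
Op 3: note_on(80): voice 2 is free -> assigned | voices=[84 86 80 -]
Op 4: note_on(65): voice 3 is free -> assigned | voices=[84 86 80 65]
Op 5: note_on(79): all voices busy, STEAL voice 0 (pitch 84, oldest) -> assign | voices=[79 86 80 65]
Op 6: note_on(69): all voices busy, STEAL voice 1 (pitch 86, oldest) -> assign | voices=[79 69 80 65]
Op 7: note_on(68): all voices busy, STEAL voice 2 (pitch 80, oldest) -> assign | voices=[79 69 68 65]

Answer: 0 none none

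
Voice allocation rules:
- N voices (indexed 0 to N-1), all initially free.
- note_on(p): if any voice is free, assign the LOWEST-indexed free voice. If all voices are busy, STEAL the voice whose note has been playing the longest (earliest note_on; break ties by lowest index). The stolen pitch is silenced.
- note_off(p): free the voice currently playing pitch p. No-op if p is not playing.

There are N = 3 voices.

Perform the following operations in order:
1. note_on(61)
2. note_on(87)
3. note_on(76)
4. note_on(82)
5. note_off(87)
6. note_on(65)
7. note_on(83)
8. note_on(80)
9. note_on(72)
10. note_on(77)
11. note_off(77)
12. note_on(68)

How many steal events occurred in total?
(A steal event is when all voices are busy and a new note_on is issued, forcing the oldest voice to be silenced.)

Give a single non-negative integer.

Op 1: note_on(61): voice 0 is free -> assigned | voices=[61 - -]
Op 2: note_on(87): voice 1 is free -> assigned | voices=[61 87 -]
Op 3: note_on(76): voice 2 is free -> assigned | voices=[61 87 76]
Op 4: note_on(82): all voices busy, STEAL voice 0 (pitch 61, oldest) -> assign | voices=[82 87 76]
Op 5: note_off(87): free voice 1 | voices=[82 - 76]
Op 6: note_on(65): voice 1 is free -> assigned | voices=[82 65 76]
Op 7: note_on(83): all voices busy, STEAL voice 2 (pitch 76, oldest) -> assign | voices=[82 65 83]
Op 8: note_on(80): all voices busy, STEAL voice 0 (pitch 82, oldest) -> assign | voices=[80 65 83]
Op 9: note_on(72): all voices busy, STEAL voice 1 (pitch 65, oldest) -> assign | voices=[80 72 83]
Op 10: note_on(77): all voices busy, STEAL voice 2 (pitch 83, oldest) -> assign | voices=[80 72 77]
Op 11: note_off(77): free voice 2 | voices=[80 72 -]
Op 12: note_on(68): voice 2 is free -> assigned | voices=[80 72 68]

Answer: 5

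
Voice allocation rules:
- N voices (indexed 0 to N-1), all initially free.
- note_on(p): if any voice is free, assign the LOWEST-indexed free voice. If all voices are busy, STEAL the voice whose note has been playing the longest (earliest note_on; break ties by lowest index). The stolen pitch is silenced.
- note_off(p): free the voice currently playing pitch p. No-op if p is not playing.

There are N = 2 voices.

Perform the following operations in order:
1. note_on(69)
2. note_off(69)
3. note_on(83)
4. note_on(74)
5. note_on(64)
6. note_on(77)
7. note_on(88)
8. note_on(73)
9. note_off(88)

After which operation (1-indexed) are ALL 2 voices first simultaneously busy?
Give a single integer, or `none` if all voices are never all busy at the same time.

Op 1: note_on(69): voice 0 is free -> assigned | voices=[69 -]
Op 2: note_off(69): free voice 0 | voices=[- -]
Op 3: note_on(83): voice 0 is free -> assigned | voices=[83 -]
Op 4: note_on(74): voice 1 is free -> assigned | voices=[83 74]
Op 5: note_on(64): all voices busy, STEAL voice 0 (pitch 83, oldest) -> assign | voices=[64 74]
Op 6: note_on(77): all voices busy, STEAL voice 1 (pitch 74, oldest) -> assign | voices=[64 77]
Op 7: note_on(88): all voices busy, STEAL voice 0 (pitch 64, oldest) -> assign | voices=[88 77]
Op 8: note_on(73): all voices busy, STEAL voice 1 (pitch 77, oldest) -> assign | voices=[88 73]
Op 9: note_off(88): free voice 0 | voices=[- 73]

Answer: 4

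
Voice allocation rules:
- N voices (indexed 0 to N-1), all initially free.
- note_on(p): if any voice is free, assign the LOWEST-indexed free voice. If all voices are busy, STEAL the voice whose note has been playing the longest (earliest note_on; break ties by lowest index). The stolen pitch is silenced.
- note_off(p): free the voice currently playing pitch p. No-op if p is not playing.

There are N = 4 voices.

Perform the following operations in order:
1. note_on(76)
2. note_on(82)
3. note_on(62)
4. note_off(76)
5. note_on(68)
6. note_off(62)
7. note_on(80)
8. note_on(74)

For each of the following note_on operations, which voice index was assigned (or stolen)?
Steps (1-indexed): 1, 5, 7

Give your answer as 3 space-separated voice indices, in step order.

Answer: 0 0 2

Derivation:
Op 1: note_on(76): voice 0 is free -> assigned | voices=[76 - - -]
Op 2: note_on(82): voice 1 is free -> assigned | voices=[76 82 - -]
Op 3: note_on(62): voice 2 is free -> assigned | voices=[76 82 62 -]
Op 4: note_off(76): free voice 0 | voices=[- 82 62 -]
Op 5: note_on(68): voice 0 is free -> assigned | voices=[68 82 62 -]
Op 6: note_off(62): free voice 2 | voices=[68 82 - -]
Op 7: note_on(80): voice 2 is free -> assigned | voices=[68 82 80 -]
Op 8: note_on(74): voice 3 is free -> assigned | voices=[68 82 80 74]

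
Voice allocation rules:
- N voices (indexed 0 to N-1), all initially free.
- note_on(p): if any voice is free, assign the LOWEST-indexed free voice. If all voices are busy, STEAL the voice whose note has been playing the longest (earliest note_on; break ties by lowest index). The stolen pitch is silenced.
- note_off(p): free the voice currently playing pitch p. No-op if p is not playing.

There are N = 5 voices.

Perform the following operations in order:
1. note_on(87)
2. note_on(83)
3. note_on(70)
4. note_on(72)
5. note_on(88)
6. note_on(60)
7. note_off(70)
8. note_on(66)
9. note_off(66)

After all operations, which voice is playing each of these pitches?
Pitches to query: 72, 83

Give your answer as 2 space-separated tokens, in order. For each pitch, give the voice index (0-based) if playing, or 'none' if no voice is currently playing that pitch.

Answer: 3 1

Derivation:
Op 1: note_on(87): voice 0 is free -> assigned | voices=[87 - - - -]
Op 2: note_on(83): voice 1 is free -> assigned | voices=[87 83 - - -]
Op 3: note_on(70): voice 2 is free -> assigned | voices=[87 83 70 - -]
Op 4: note_on(72): voice 3 is free -> assigned | voices=[87 83 70 72 -]
Op 5: note_on(88): voice 4 is free -> assigned | voices=[87 83 70 72 88]
Op 6: note_on(60): all voices busy, STEAL voice 0 (pitch 87, oldest) -> assign | voices=[60 83 70 72 88]
Op 7: note_off(70): free voice 2 | voices=[60 83 - 72 88]
Op 8: note_on(66): voice 2 is free -> assigned | voices=[60 83 66 72 88]
Op 9: note_off(66): free voice 2 | voices=[60 83 - 72 88]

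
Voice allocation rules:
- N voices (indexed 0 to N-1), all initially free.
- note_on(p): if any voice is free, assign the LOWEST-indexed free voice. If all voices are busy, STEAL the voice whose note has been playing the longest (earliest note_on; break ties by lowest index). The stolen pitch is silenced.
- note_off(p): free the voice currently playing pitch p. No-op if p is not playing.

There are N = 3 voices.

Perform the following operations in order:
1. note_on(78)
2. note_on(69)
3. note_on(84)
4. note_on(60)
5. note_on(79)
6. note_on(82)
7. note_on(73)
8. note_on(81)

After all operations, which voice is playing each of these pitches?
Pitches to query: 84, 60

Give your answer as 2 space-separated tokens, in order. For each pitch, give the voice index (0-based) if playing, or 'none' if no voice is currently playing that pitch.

Answer: none none

Derivation:
Op 1: note_on(78): voice 0 is free -> assigned | voices=[78 - -]
Op 2: note_on(69): voice 1 is free -> assigned | voices=[78 69 -]
Op 3: note_on(84): voice 2 is free -> assigned | voices=[78 69 84]
Op 4: note_on(60): all voices busy, STEAL voice 0 (pitch 78, oldest) -> assign | voices=[60 69 84]
Op 5: note_on(79): all voices busy, STEAL voice 1 (pitch 69, oldest) -> assign | voices=[60 79 84]
Op 6: note_on(82): all voices busy, STEAL voice 2 (pitch 84, oldest) -> assign | voices=[60 79 82]
Op 7: note_on(73): all voices busy, STEAL voice 0 (pitch 60, oldest) -> assign | voices=[73 79 82]
Op 8: note_on(81): all voices busy, STEAL voice 1 (pitch 79, oldest) -> assign | voices=[73 81 82]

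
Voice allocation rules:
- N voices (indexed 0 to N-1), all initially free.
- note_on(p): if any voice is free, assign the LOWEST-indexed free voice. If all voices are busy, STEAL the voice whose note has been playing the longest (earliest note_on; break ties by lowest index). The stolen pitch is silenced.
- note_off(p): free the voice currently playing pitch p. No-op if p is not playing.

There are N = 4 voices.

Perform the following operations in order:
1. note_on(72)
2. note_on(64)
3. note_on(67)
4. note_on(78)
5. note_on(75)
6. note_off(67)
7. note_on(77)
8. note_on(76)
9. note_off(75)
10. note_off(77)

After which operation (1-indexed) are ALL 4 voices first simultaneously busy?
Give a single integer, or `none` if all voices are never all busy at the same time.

Op 1: note_on(72): voice 0 is free -> assigned | voices=[72 - - -]
Op 2: note_on(64): voice 1 is free -> assigned | voices=[72 64 - -]
Op 3: note_on(67): voice 2 is free -> assigned | voices=[72 64 67 -]
Op 4: note_on(78): voice 3 is free -> assigned | voices=[72 64 67 78]
Op 5: note_on(75): all voices busy, STEAL voice 0 (pitch 72, oldest) -> assign | voices=[75 64 67 78]
Op 6: note_off(67): free voice 2 | voices=[75 64 - 78]
Op 7: note_on(77): voice 2 is free -> assigned | voices=[75 64 77 78]
Op 8: note_on(76): all voices busy, STEAL voice 1 (pitch 64, oldest) -> assign | voices=[75 76 77 78]
Op 9: note_off(75): free voice 0 | voices=[- 76 77 78]
Op 10: note_off(77): free voice 2 | voices=[- 76 - 78]

Answer: 4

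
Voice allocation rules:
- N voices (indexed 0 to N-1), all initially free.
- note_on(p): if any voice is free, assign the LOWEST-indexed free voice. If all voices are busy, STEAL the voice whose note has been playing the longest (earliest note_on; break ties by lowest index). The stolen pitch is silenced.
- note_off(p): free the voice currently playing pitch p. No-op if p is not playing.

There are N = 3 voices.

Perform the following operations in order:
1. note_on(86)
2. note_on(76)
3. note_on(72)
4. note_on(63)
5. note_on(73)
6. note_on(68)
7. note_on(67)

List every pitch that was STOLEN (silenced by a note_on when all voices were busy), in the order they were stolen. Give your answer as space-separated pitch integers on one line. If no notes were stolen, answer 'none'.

Answer: 86 76 72 63

Derivation:
Op 1: note_on(86): voice 0 is free -> assigned | voices=[86 - -]
Op 2: note_on(76): voice 1 is free -> assigned | voices=[86 76 -]
Op 3: note_on(72): voice 2 is free -> assigned | voices=[86 76 72]
Op 4: note_on(63): all voices busy, STEAL voice 0 (pitch 86, oldest) -> assign | voices=[63 76 72]
Op 5: note_on(73): all voices busy, STEAL voice 1 (pitch 76, oldest) -> assign | voices=[63 73 72]
Op 6: note_on(68): all voices busy, STEAL voice 2 (pitch 72, oldest) -> assign | voices=[63 73 68]
Op 7: note_on(67): all voices busy, STEAL voice 0 (pitch 63, oldest) -> assign | voices=[67 73 68]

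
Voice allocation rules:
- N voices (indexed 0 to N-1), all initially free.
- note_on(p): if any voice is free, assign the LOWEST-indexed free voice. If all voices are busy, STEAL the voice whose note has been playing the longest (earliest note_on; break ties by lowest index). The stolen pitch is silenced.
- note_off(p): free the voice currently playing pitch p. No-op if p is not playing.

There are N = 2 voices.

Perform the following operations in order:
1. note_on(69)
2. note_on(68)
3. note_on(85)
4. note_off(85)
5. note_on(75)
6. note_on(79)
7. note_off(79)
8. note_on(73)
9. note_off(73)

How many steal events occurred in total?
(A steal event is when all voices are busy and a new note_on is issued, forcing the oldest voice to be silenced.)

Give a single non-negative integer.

Answer: 2

Derivation:
Op 1: note_on(69): voice 0 is free -> assigned | voices=[69 -]
Op 2: note_on(68): voice 1 is free -> assigned | voices=[69 68]
Op 3: note_on(85): all voices busy, STEAL voice 0 (pitch 69, oldest) -> assign | voices=[85 68]
Op 4: note_off(85): free voice 0 | voices=[- 68]
Op 5: note_on(75): voice 0 is free -> assigned | voices=[75 68]
Op 6: note_on(79): all voices busy, STEAL voice 1 (pitch 68, oldest) -> assign | voices=[75 79]
Op 7: note_off(79): free voice 1 | voices=[75 -]
Op 8: note_on(73): voice 1 is free -> assigned | voices=[75 73]
Op 9: note_off(73): free voice 1 | voices=[75 -]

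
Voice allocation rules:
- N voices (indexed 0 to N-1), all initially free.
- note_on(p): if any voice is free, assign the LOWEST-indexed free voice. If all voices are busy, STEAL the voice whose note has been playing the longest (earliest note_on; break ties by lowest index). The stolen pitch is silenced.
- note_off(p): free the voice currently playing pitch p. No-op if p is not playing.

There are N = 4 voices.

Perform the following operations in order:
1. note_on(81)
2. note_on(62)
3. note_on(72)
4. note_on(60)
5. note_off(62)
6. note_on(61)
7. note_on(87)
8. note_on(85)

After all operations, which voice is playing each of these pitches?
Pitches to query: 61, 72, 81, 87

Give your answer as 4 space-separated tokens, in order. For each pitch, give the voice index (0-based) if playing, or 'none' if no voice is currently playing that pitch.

Op 1: note_on(81): voice 0 is free -> assigned | voices=[81 - - -]
Op 2: note_on(62): voice 1 is free -> assigned | voices=[81 62 - -]
Op 3: note_on(72): voice 2 is free -> assigned | voices=[81 62 72 -]
Op 4: note_on(60): voice 3 is free -> assigned | voices=[81 62 72 60]
Op 5: note_off(62): free voice 1 | voices=[81 - 72 60]
Op 6: note_on(61): voice 1 is free -> assigned | voices=[81 61 72 60]
Op 7: note_on(87): all voices busy, STEAL voice 0 (pitch 81, oldest) -> assign | voices=[87 61 72 60]
Op 8: note_on(85): all voices busy, STEAL voice 2 (pitch 72, oldest) -> assign | voices=[87 61 85 60]

Answer: 1 none none 0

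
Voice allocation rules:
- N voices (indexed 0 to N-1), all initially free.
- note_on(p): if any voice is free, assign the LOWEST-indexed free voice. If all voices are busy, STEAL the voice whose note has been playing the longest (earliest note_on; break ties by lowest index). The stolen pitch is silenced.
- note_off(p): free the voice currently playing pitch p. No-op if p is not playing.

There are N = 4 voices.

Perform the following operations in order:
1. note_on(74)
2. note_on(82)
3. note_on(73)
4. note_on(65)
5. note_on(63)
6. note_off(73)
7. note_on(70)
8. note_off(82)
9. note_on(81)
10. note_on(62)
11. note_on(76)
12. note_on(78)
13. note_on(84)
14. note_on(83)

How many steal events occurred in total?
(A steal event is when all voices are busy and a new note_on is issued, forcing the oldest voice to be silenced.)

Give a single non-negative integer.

Answer: 6

Derivation:
Op 1: note_on(74): voice 0 is free -> assigned | voices=[74 - - -]
Op 2: note_on(82): voice 1 is free -> assigned | voices=[74 82 - -]
Op 3: note_on(73): voice 2 is free -> assigned | voices=[74 82 73 -]
Op 4: note_on(65): voice 3 is free -> assigned | voices=[74 82 73 65]
Op 5: note_on(63): all voices busy, STEAL voice 0 (pitch 74, oldest) -> assign | voices=[63 82 73 65]
Op 6: note_off(73): free voice 2 | voices=[63 82 - 65]
Op 7: note_on(70): voice 2 is free -> assigned | voices=[63 82 70 65]
Op 8: note_off(82): free voice 1 | voices=[63 - 70 65]
Op 9: note_on(81): voice 1 is free -> assigned | voices=[63 81 70 65]
Op 10: note_on(62): all voices busy, STEAL voice 3 (pitch 65, oldest) -> assign | voices=[63 81 70 62]
Op 11: note_on(76): all voices busy, STEAL voice 0 (pitch 63, oldest) -> assign | voices=[76 81 70 62]
Op 12: note_on(78): all voices busy, STEAL voice 2 (pitch 70, oldest) -> assign | voices=[76 81 78 62]
Op 13: note_on(84): all voices busy, STEAL voice 1 (pitch 81, oldest) -> assign | voices=[76 84 78 62]
Op 14: note_on(83): all voices busy, STEAL voice 3 (pitch 62, oldest) -> assign | voices=[76 84 78 83]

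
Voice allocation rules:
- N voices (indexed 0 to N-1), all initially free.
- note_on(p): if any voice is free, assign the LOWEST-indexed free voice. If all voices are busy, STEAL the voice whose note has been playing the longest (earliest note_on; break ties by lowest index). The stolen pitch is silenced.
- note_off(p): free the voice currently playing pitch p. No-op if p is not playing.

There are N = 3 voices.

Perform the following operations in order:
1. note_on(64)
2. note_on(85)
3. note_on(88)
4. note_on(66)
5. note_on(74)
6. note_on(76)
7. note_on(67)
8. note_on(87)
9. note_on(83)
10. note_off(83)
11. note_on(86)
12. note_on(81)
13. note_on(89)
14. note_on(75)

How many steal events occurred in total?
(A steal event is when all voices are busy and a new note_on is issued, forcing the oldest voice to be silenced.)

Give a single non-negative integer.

Op 1: note_on(64): voice 0 is free -> assigned | voices=[64 - -]
Op 2: note_on(85): voice 1 is free -> assigned | voices=[64 85 -]
Op 3: note_on(88): voice 2 is free -> assigned | voices=[64 85 88]
Op 4: note_on(66): all voices busy, STEAL voice 0 (pitch 64, oldest) -> assign | voices=[66 85 88]
Op 5: note_on(74): all voices busy, STEAL voice 1 (pitch 85, oldest) -> assign | voices=[66 74 88]
Op 6: note_on(76): all voices busy, STEAL voice 2 (pitch 88, oldest) -> assign | voices=[66 74 76]
Op 7: note_on(67): all voices busy, STEAL voice 0 (pitch 66, oldest) -> assign | voices=[67 74 76]
Op 8: note_on(87): all voices busy, STEAL voice 1 (pitch 74, oldest) -> assign | voices=[67 87 76]
Op 9: note_on(83): all voices busy, STEAL voice 2 (pitch 76, oldest) -> assign | voices=[67 87 83]
Op 10: note_off(83): free voice 2 | voices=[67 87 -]
Op 11: note_on(86): voice 2 is free -> assigned | voices=[67 87 86]
Op 12: note_on(81): all voices busy, STEAL voice 0 (pitch 67, oldest) -> assign | voices=[81 87 86]
Op 13: note_on(89): all voices busy, STEAL voice 1 (pitch 87, oldest) -> assign | voices=[81 89 86]
Op 14: note_on(75): all voices busy, STEAL voice 2 (pitch 86, oldest) -> assign | voices=[81 89 75]

Answer: 9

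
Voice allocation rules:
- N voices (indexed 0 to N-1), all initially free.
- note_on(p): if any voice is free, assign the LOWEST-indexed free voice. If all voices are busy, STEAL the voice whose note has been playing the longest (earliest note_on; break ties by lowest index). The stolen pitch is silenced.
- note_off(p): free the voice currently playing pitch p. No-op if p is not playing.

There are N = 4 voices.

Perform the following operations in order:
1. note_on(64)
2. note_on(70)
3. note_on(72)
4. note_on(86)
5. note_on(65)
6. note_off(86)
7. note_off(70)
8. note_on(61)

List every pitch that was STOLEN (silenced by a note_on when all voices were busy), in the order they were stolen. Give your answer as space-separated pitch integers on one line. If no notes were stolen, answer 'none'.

Answer: 64

Derivation:
Op 1: note_on(64): voice 0 is free -> assigned | voices=[64 - - -]
Op 2: note_on(70): voice 1 is free -> assigned | voices=[64 70 - -]
Op 3: note_on(72): voice 2 is free -> assigned | voices=[64 70 72 -]
Op 4: note_on(86): voice 3 is free -> assigned | voices=[64 70 72 86]
Op 5: note_on(65): all voices busy, STEAL voice 0 (pitch 64, oldest) -> assign | voices=[65 70 72 86]
Op 6: note_off(86): free voice 3 | voices=[65 70 72 -]
Op 7: note_off(70): free voice 1 | voices=[65 - 72 -]
Op 8: note_on(61): voice 1 is free -> assigned | voices=[65 61 72 -]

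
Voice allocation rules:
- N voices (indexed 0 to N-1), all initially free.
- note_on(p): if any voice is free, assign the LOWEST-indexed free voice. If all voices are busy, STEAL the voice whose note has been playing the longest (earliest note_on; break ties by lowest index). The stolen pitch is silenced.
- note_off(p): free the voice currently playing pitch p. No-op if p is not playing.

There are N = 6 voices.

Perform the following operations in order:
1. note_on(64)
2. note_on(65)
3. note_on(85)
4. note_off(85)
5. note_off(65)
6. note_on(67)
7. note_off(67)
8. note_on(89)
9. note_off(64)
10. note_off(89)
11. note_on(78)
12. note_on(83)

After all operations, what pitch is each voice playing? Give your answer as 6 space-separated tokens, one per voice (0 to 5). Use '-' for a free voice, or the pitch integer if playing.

Op 1: note_on(64): voice 0 is free -> assigned | voices=[64 - - - - -]
Op 2: note_on(65): voice 1 is free -> assigned | voices=[64 65 - - - -]
Op 3: note_on(85): voice 2 is free -> assigned | voices=[64 65 85 - - -]
Op 4: note_off(85): free voice 2 | voices=[64 65 - - - -]
Op 5: note_off(65): free voice 1 | voices=[64 - - - - -]
Op 6: note_on(67): voice 1 is free -> assigned | voices=[64 67 - - - -]
Op 7: note_off(67): free voice 1 | voices=[64 - - - - -]
Op 8: note_on(89): voice 1 is free -> assigned | voices=[64 89 - - - -]
Op 9: note_off(64): free voice 0 | voices=[- 89 - - - -]
Op 10: note_off(89): free voice 1 | voices=[- - - - - -]
Op 11: note_on(78): voice 0 is free -> assigned | voices=[78 - - - - -]
Op 12: note_on(83): voice 1 is free -> assigned | voices=[78 83 - - - -]

Answer: 78 83 - - - -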